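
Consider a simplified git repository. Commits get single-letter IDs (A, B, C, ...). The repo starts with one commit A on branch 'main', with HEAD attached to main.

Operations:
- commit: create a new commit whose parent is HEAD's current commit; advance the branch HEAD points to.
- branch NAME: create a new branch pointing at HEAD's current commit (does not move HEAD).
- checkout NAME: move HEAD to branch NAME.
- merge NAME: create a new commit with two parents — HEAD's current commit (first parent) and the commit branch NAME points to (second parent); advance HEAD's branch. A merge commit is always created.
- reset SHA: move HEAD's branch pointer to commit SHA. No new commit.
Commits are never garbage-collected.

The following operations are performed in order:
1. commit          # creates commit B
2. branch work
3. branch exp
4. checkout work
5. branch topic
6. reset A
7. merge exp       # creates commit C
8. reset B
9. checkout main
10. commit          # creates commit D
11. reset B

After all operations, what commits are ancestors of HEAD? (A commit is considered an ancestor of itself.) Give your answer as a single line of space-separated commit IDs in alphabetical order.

After op 1 (commit): HEAD=main@B [main=B]
After op 2 (branch): HEAD=main@B [main=B work=B]
After op 3 (branch): HEAD=main@B [exp=B main=B work=B]
After op 4 (checkout): HEAD=work@B [exp=B main=B work=B]
After op 5 (branch): HEAD=work@B [exp=B main=B topic=B work=B]
After op 6 (reset): HEAD=work@A [exp=B main=B topic=B work=A]
After op 7 (merge): HEAD=work@C [exp=B main=B topic=B work=C]
After op 8 (reset): HEAD=work@B [exp=B main=B topic=B work=B]
After op 9 (checkout): HEAD=main@B [exp=B main=B topic=B work=B]
After op 10 (commit): HEAD=main@D [exp=B main=D topic=B work=B]
After op 11 (reset): HEAD=main@B [exp=B main=B topic=B work=B]

Answer: A B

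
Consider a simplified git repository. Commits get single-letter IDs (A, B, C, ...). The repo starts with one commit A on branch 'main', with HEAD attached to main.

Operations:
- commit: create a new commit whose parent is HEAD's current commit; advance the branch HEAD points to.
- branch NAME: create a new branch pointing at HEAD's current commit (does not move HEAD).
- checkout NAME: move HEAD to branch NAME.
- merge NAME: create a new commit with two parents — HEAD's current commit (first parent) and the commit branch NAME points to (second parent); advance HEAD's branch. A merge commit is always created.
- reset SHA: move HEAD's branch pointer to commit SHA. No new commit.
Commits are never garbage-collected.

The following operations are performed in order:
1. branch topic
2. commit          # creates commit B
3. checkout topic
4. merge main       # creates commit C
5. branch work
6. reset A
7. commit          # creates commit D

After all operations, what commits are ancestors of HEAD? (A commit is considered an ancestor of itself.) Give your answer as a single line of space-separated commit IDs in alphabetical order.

Answer: A D

Derivation:
After op 1 (branch): HEAD=main@A [main=A topic=A]
After op 2 (commit): HEAD=main@B [main=B topic=A]
After op 3 (checkout): HEAD=topic@A [main=B topic=A]
After op 4 (merge): HEAD=topic@C [main=B topic=C]
After op 5 (branch): HEAD=topic@C [main=B topic=C work=C]
After op 6 (reset): HEAD=topic@A [main=B topic=A work=C]
After op 7 (commit): HEAD=topic@D [main=B topic=D work=C]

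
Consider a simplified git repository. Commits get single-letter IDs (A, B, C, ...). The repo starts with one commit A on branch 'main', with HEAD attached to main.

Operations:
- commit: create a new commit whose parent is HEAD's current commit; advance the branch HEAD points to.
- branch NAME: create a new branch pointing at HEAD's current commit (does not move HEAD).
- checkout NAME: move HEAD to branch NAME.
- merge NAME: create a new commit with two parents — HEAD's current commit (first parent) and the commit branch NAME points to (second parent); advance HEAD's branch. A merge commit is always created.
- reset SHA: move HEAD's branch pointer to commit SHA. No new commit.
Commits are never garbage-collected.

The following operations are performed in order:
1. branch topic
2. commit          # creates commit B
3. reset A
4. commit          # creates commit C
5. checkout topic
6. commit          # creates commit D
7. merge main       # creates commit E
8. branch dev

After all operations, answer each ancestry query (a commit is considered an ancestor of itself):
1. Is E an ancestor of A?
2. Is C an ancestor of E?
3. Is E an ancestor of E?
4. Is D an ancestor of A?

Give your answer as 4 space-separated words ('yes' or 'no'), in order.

Answer: no yes yes no

Derivation:
After op 1 (branch): HEAD=main@A [main=A topic=A]
After op 2 (commit): HEAD=main@B [main=B topic=A]
After op 3 (reset): HEAD=main@A [main=A topic=A]
After op 4 (commit): HEAD=main@C [main=C topic=A]
After op 5 (checkout): HEAD=topic@A [main=C topic=A]
After op 6 (commit): HEAD=topic@D [main=C topic=D]
After op 7 (merge): HEAD=topic@E [main=C topic=E]
After op 8 (branch): HEAD=topic@E [dev=E main=C topic=E]
ancestors(A) = {A}; E in? no
ancestors(E) = {A,C,D,E}; C in? yes
ancestors(E) = {A,C,D,E}; E in? yes
ancestors(A) = {A}; D in? no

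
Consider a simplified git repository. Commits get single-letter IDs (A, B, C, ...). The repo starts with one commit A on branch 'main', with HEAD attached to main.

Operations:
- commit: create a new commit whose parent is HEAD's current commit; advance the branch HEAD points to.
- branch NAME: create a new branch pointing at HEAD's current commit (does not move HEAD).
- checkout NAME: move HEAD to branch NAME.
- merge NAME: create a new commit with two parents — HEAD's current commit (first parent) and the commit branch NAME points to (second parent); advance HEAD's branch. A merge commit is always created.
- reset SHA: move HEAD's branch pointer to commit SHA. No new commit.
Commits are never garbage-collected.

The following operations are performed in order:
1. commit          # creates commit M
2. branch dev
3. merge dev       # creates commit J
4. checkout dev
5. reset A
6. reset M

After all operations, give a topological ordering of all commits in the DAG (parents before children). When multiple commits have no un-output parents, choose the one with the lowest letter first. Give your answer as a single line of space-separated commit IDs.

After op 1 (commit): HEAD=main@M [main=M]
After op 2 (branch): HEAD=main@M [dev=M main=M]
After op 3 (merge): HEAD=main@J [dev=M main=J]
After op 4 (checkout): HEAD=dev@M [dev=M main=J]
After op 5 (reset): HEAD=dev@A [dev=A main=J]
After op 6 (reset): HEAD=dev@M [dev=M main=J]
commit A: parents=[]
commit J: parents=['M', 'M']
commit M: parents=['A']

Answer: A M J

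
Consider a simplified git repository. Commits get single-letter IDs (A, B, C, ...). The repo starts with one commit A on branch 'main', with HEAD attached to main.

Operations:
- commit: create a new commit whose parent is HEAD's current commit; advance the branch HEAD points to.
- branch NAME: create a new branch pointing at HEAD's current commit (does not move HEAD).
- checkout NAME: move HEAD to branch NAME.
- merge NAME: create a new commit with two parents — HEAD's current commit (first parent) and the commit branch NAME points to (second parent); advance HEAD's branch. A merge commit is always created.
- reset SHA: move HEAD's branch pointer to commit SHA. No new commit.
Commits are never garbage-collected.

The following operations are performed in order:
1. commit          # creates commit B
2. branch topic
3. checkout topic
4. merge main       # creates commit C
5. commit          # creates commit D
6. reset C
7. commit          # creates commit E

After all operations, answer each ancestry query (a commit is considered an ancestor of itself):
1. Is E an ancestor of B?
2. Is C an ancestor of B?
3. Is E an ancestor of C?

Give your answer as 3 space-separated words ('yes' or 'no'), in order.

Answer: no no no

Derivation:
After op 1 (commit): HEAD=main@B [main=B]
After op 2 (branch): HEAD=main@B [main=B topic=B]
After op 3 (checkout): HEAD=topic@B [main=B topic=B]
After op 4 (merge): HEAD=topic@C [main=B topic=C]
After op 5 (commit): HEAD=topic@D [main=B topic=D]
After op 6 (reset): HEAD=topic@C [main=B topic=C]
After op 7 (commit): HEAD=topic@E [main=B topic=E]
ancestors(B) = {A,B}; E in? no
ancestors(B) = {A,B}; C in? no
ancestors(C) = {A,B,C}; E in? no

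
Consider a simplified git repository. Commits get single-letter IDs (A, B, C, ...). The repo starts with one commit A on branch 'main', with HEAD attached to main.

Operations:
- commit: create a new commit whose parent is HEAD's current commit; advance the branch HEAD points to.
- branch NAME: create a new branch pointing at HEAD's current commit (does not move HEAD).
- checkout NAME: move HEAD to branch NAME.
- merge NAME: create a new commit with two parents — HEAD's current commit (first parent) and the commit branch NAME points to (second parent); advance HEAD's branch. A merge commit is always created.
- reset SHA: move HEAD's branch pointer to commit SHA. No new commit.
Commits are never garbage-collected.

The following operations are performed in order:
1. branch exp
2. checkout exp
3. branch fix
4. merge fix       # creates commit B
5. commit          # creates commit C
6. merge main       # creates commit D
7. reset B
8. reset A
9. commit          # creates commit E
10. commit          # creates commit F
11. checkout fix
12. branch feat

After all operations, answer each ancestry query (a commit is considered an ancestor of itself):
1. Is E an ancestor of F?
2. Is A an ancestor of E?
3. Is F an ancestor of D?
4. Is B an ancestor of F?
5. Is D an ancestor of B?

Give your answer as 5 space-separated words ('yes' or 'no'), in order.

Answer: yes yes no no no

Derivation:
After op 1 (branch): HEAD=main@A [exp=A main=A]
After op 2 (checkout): HEAD=exp@A [exp=A main=A]
After op 3 (branch): HEAD=exp@A [exp=A fix=A main=A]
After op 4 (merge): HEAD=exp@B [exp=B fix=A main=A]
After op 5 (commit): HEAD=exp@C [exp=C fix=A main=A]
After op 6 (merge): HEAD=exp@D [exp=D fix=A main=A]
After op 7 (reset): HEAD=exp@B [exp=B fix=A main=A]
After op 8 (reset): HEAD=exp@A [exp=A fix=A main=A]
After op 9 (commit): HEAD=exp@E [exp=E fix=A main=A]
After op 10 (commit): HEAD=exp@F [exp=F fix=A main=A]
After op 11 (checkout): HEAD=fix@A [exp=F fix=A main=A]
After op 12 (branch): HEAD=fix@A [exp=F feat=A fix=A main=A]
ancestors(F) = {A,E,F}; E in? yes
ancestors(E) = {A,E}; A in? yes
ancestors(D) = {A,B,C,D}; F in? no
ancestors(F) = {A,E,F}; B in? no
ancestors(B) = {A,B}; D in? no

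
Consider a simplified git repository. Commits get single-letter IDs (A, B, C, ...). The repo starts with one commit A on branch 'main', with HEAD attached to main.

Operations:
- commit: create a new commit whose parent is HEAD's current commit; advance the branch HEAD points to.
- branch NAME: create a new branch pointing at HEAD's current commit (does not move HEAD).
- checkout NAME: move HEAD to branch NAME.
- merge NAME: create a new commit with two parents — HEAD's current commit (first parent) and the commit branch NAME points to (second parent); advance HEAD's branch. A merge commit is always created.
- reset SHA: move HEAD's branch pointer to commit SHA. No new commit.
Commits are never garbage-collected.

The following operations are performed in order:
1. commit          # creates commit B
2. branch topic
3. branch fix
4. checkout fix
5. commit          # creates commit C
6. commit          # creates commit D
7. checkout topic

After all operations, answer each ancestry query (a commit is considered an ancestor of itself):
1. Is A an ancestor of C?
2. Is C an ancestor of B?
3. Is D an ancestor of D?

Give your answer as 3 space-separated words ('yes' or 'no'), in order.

After op 1 (commit): HEAD=main@B [main=B]
After op 2 (branch): HEAD=main@B [main=B topic=B]
After op 3 (branch): HEAD=main@B [fix=B main=B topic=B]
After op 4 (checkout): HEAD=fix@B [fix=B main=B topic=B]
After op 5 (commit): HEAD=fix@C [fix=C main=B topic=B]
After op 6 (commit): HEAD=fix@D [fix=D main=B topic=B]
After op 7 (checkout): HEAD=topic@B [fix=D main=B topic=B]
ancestors(C) = {A,B,C}; A in? yes
ancestors(B) = {A,B}; C in? no
ancestors(D) = {A,B,C,D}; D in? yes

Answer: yes no yes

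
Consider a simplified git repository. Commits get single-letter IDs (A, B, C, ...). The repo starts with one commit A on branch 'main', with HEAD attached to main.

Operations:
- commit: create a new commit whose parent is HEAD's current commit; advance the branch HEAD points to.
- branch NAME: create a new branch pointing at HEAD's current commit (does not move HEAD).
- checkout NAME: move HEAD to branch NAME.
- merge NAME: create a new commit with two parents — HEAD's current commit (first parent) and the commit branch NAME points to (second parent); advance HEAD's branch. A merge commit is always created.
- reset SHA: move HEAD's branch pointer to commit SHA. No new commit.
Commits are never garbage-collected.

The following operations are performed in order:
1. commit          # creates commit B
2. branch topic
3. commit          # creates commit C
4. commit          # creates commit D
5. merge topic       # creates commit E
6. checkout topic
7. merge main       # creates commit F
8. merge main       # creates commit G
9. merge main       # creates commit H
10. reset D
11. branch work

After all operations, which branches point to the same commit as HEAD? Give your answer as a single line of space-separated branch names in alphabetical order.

Answer: topic work

Derivation:
After op 1 (commit): HEAD=main@B [main=B]
After op 2 (branch): HEAD=main@B [main=B topic=B]
After op 3 (commit): HEAD=main@C [main=C topic=B]
After op 4 (commit): HEAD=main@D [main=D topic=B]
After op 5 (merge): HEAD=main@E [main=E topic=B]
After op 6 (checkout): HEAD=topic@B [main=E topic=B]
After op 7 (merge): HEAD=topic@F [main=E topic=F]
After op 8 (merge): HEAD=topic@G [main=E topic=G]
After op 9 (merge): HEAD=topic@H [main=E topic=H]
After op 10 (reset): HEAD=topic@D [main=E topic=D]
After op 11 (branch): HEAD=topic@D [main=E topic=D work=D]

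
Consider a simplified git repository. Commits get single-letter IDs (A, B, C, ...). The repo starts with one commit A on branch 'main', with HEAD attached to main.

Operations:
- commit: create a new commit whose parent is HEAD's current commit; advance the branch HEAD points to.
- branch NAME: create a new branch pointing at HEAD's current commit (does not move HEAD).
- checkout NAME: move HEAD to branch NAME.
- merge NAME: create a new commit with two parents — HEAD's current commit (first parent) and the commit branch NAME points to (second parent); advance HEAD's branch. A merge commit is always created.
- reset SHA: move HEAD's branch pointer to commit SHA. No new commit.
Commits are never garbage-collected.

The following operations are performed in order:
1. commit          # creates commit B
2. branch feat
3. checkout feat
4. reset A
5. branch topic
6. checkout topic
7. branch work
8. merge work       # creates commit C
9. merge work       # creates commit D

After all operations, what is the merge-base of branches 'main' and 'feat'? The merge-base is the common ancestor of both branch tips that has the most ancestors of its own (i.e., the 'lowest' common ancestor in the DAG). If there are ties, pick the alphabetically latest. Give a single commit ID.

Answer: A

Derivation:
After op 1 (commit): HEAD=main@B [main=B]
After op 2 (branch): HEAD=main@B [feat=B main=B]
After op 3 (checkout): HEAD=feat@B [feat=B main=B]
After op 4 (reset): HEAD=feat@A [feat=A main=B]
After op 5 (branch): HEAD=feat@A [feat=A main=B topic=A]
After op 6 (checkout): HEAD=topic@A [feat=A main=B topic=A]
After op 7 (branch): HEAD=topic@A [feat=A main=B topic=A work=A]
After op 8 (merge): HEAD=topic@C [feat=A main=B topic=C work=A]
After op 9 (merge): HEAD=topic@D [feat=A main=B topic=D work=A]
ancestors(main=B): ['A', 'B']
ancestors(feat=A): ['A']
common: ['A']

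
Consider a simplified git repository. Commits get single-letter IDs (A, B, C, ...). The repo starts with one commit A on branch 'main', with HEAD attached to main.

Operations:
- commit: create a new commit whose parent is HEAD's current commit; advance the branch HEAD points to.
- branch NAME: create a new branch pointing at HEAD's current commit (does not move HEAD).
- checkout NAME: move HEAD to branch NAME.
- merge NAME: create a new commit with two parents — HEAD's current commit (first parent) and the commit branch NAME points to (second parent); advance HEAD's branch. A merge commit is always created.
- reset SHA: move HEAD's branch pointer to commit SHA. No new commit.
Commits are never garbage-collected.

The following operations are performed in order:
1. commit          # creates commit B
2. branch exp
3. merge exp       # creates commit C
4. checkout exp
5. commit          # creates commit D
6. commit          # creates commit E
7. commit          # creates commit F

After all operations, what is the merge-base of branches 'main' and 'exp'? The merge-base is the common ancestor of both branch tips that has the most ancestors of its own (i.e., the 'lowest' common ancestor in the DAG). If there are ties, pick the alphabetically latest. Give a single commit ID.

After op 1 (commit): HEAD=main@B [main=B]
After op 2 (branch): HEAD=main@B [exp=B main=B]
After op 3 (merge): HEAD=main@C [exp=B main=C]
After op 4 (checkout): HEAD=exp@B [exp=B main=C]
After op 5 (commit): HEAD=exp@D [exp=D main=C]
After op 6 (commit): HEAD=exp@E [exp=E main=C]
After op 7 (commit): HEAD=exp@F [exp=F main=C]
ancestors(main=C): ['A', 'B', 'C']
ancestors(exp=F): ['A', 'B', 'D', 'E', 'F']
common: ['A', 'B']

Answer: B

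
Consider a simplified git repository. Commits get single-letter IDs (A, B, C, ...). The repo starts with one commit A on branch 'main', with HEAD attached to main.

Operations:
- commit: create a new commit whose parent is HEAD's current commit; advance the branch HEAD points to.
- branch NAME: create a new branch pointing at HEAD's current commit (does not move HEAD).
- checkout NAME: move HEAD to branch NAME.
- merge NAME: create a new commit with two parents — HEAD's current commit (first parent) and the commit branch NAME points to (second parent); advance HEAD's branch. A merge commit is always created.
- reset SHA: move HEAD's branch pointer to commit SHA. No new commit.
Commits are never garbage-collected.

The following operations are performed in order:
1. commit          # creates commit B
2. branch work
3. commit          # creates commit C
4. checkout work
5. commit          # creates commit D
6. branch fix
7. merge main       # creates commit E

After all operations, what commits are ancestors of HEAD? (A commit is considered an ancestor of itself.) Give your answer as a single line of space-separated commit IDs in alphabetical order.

Answer: A B C D E

Derivation:
After op 1 (commit): HEAD=main@B [main=B]
After op 2 (branch): HEAD=main@B [main=B work=B]
After op 3 (commit): HEAD=main@C [main=C work=B]
After op 4 (checkout): HEAD=work@B [main=C work=B]
After op 5 (commit): HEAD=work@D [main=C work=D]
After op 6 (branch): HEAD=work@D [fix=D main=C work=D]
After op 7 (merge): HEAD=work@E [fix=D main=C work=E]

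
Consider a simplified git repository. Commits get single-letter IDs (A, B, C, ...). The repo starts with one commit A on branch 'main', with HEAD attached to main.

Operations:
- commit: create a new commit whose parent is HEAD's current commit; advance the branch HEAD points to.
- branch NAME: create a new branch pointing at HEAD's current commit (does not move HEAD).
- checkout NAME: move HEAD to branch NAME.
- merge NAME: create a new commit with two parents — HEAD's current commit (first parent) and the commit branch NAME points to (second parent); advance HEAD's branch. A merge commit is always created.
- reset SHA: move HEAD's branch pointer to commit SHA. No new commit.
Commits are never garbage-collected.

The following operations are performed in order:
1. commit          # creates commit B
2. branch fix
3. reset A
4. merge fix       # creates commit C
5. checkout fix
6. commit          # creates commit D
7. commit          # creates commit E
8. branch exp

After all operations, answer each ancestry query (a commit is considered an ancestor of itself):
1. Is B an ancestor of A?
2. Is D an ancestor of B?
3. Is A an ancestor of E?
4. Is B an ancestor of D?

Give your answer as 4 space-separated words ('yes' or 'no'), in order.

After op 1 (commit): HEAD=main@B [main=B]
After op 2 (branch): HEAD=main@B [fix=B main=B]
After op 3 (reset): HEAD=main@A [fix=B main=A]
After op 4 (merge): HEAD=main@C [fix=B main=C]
After op 5 (checkout): HEAD=fix@B [fix=B main=C]
After op 6 (commit): HEAD=fix@D [fix=D main=C]
After op 7 (commit): HEAD=fix@E [fix=E main=C]
After op 8 (branch): HEAD=fix@E [exp=E fix=E main=C]
ancestors(A) = {A}; B in? no
ancestors(B) = {A,B}; D in? no
ancestors(E) = {A,B,D,E}; A in? yes
ancestors(D) = {A,B,D}; B in? yes

Answer: no no yes yes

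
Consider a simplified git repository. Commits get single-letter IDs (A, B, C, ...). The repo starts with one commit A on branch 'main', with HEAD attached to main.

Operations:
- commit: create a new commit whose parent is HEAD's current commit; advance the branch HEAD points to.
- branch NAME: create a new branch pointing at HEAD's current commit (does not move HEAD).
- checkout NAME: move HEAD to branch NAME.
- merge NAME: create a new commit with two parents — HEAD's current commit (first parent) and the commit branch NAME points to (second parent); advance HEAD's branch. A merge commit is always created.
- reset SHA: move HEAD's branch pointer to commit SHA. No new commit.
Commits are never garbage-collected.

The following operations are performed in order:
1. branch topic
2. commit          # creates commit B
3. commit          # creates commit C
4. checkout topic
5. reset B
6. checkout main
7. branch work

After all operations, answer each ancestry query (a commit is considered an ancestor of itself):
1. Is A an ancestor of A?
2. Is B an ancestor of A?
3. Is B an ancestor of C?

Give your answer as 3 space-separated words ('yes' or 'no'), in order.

Answer: yes no yes

Derivation:
After op 1 (branch): HEAD=main@A [main=A topic=A]
After op 2 (commit): HEAD=main@B [main=B topic=A]
After op 3 (commit): HEAD=main@C [main=C topic=A]
After op 4 (checkout): HEAD=topic@A [main=C topic=A]
After op 5 (reset): HEAD=topic@B [main=C topic=B]
After op 6 (checkout): HEAD=main@C [main=C topic=B]
After op 7 (branch): HEAD=main@C [main=C topic=B work=C]
ancestors(A) = {A}; A in? yes
ancestors(A) = {A}; B in? no
ancestors(C) = {A,B,C}; B in? yes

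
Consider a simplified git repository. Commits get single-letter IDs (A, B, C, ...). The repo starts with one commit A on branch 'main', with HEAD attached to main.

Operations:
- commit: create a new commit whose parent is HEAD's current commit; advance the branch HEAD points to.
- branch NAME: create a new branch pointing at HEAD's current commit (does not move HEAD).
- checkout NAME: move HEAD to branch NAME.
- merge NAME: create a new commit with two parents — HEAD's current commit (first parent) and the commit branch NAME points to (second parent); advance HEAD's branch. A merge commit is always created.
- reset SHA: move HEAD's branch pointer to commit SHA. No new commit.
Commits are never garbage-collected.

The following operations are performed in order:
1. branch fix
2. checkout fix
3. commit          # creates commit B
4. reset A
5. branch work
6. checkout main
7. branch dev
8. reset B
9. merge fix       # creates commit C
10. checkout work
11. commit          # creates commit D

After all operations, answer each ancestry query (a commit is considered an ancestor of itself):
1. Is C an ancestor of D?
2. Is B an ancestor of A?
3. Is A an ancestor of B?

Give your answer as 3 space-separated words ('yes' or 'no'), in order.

Answer: no no yes

Derivation:
After op 1 (branch): HEAD=main@A [fix=A main=A]
After op 2 (checkout): HEAD=fix@A [fix=A main=A]
After op 3 (commit): HEAD=fix@B [fix=B main=A]
After op 4 (reset): HEAD=fix@A [fix=A main=A]
After op 5 (branch): HEAD=fix@A [fix=A main=A work=A]
After op 6 (checkout): HEAD=main@A [fix=A main=A work=A]
After op 7 (branch): HEAD=main@A [dev=A fix=A main=A work=A]
After op 8 (reset): HEAD=main@B [dev=A fix=A main=B work=A]
After op 9 (merge): HEAD=main@C [dev=A fix=A main=C work=A]
After op 10 (checkout): HEAD=work@A [dev=A fix=A main=C work=A]
After op 11 (commit): HEAD=work@D [dev=A fix=A main=C work=D]
ancestors(D) = {A,D}; C in? no
ancestors(A) = {A}; B in? no
ancestors(B) = {A,B}; A in? yes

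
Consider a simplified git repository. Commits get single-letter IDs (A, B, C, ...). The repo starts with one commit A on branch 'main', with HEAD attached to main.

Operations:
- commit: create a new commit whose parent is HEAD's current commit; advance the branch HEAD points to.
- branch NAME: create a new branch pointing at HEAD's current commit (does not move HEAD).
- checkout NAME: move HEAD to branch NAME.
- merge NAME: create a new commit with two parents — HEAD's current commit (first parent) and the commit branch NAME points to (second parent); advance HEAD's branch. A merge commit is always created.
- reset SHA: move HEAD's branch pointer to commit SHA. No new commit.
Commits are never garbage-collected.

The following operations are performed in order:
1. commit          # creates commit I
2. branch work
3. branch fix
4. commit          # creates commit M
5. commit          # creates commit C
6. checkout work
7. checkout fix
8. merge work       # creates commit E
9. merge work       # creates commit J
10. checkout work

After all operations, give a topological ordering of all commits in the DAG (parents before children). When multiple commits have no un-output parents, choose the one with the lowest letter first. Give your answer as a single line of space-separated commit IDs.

Answer: A I E J M C

Derivation:
After op 1 (commit): HEAD=main@I [main=I]
After op 2 (branch): HEAD=main@I [main=I work=I]
After op 3 (branch): HEAD=main@I [fix=I main=I work=I]
After op 4 (commit): HEAD=main@M [fix=I main=M work=I]
After op 5 (commit): HEAD=main@C [fix=I main=C work=I]
After op 6 (checkout): HEAD=work@I [fix=I main=C work=I]
After op 7 (checkout): HEAD=fix@I [fix=I main=C work=I]
After op 8 (merge): HEAD=fix@E [fix=E main=C work=I]
After op 9 (merge): HEAD=fix@J [fix=J main=C work=I]
After op 10 (checkout): HEAD=work@I [fix=J main=C work=I]
commit A: parents=[]
commit C: parents=['M']
commit E: parents=['I', 'I']
commit I: parents=['A']
commit J: parents=['E', 'I']
commit M: parents=['I']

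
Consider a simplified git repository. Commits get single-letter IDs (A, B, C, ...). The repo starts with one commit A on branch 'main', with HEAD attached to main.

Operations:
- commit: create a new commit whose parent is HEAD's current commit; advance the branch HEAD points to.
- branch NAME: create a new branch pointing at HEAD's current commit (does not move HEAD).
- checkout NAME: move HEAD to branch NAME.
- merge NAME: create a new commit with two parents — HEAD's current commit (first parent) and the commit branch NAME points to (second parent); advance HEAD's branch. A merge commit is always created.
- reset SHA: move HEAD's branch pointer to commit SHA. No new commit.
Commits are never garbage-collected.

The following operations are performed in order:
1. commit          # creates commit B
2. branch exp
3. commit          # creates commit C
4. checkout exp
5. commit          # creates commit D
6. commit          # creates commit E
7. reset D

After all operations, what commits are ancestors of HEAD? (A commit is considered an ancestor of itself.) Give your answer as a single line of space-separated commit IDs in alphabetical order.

Answer: A B D

Derivation:
After op 1 (commit): HEAD=main@B [main=B]
After op 2 (branch): HEAD=main@B [exp=B main=B]
After op 3 (commit): HEAD=main@C [exp=B main=C]
After op 4 (checkout): HEAD=exp@B [exp=B main=C]
After op 5 (commit): HEAD=exp@D [exp=D main=C]
After op 6 (commit): HEAD=exp@E [exp=E main=C]
After op 7 (reset): HEAD=exp@D [exp=D main=C]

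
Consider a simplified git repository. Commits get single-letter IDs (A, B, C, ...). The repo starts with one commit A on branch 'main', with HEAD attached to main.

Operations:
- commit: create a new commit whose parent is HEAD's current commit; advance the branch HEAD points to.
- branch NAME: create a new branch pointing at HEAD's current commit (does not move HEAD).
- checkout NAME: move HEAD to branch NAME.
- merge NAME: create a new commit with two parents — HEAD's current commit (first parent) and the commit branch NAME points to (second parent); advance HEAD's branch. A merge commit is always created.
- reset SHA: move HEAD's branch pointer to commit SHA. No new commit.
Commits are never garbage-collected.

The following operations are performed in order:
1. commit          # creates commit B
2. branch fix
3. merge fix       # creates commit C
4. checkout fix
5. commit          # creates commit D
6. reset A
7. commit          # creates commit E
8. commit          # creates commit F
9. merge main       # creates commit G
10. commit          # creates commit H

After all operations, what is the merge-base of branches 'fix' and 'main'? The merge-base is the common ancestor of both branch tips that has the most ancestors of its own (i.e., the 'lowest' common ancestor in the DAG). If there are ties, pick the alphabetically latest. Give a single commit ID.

Answer: C

Derivation:
After op 1 (commit): HEAD=main@B [main=B]
After op 2 (branch): HEAD=main@B [fix=B main=B]
After op 3 (merge): HEAD=main@C [fix=B main=C]
After op 4 (checkout): HEAD=fix@B [fix=B main=C]
After op 5 (commit): HEAD=fix@D [fix=D main=C]
After op 6 (reset): HEAD=fix@A [fix=A main=C]
After op 7 (commit): HEAD=fix@E [fix=E main=C]
After op 8 (commit): HEAD=fix@F [fix=F main=C]
After op 9 (merge): HEAD=fix@G [fix=G main=C]
After op 10 (commit): HEAD=fix@H [fix=H main=C]
ancestors(fix=H): ['A', 'B', 'C', 'E', 'F', 'G', 'H']
ancestors(main=C): ['A', 'B', 'C']
common: ['A', 'B', 'C']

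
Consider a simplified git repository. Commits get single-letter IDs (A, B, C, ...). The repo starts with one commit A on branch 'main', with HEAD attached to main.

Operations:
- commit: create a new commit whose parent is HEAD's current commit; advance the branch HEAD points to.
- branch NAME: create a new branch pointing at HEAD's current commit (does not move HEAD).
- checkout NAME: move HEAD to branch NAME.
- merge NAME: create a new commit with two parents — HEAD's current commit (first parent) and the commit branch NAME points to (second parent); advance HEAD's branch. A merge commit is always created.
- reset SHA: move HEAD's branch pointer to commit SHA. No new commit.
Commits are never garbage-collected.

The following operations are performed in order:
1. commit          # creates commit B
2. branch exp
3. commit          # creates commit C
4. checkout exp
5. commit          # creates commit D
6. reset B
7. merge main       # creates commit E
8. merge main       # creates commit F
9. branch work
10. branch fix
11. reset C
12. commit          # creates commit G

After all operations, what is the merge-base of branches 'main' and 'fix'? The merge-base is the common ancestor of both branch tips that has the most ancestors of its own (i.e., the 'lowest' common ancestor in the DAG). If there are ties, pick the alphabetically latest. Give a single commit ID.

After op 1 (commit): HEAD=main@B [main=B]
After op 2 (branch): HEAD=main@B [exp=B main=B]
After op 3 (commit): HEAD=main@C [exp=B main=C]
After op 4 (checkout): HEAD=exp@B [exp=B main=C]
After op 5 (commit): HEAD=exp@D [exp=D main=C]
After op 6 (reset): HEAD=exp@B [exp=B main=C]
After op 7 (merge): HEAD=exp@E [exp=E main=C]
After op 8 (merge): HEAD=exp@F [exp=F main=C]
After op 9 (branch): HEAD=exp@F [exp=F main=C work=F]
After op 10 (branch): HEAD=exp@F [exp=F fix=F main=C work=F]
After op 11 (reset): HEAD=exp@C [exp=C fix=F main=C work=F]
After op 12 (commit): HEAD=exp@G [exp=G fix=F main=C work=F]
ancestors(main=C): ['A', 'B', 'C']
ancestors(fix=F): ['A', 'B', 'C', 'E', 'F']
common: ['A', 'B', 'C']

Answer: C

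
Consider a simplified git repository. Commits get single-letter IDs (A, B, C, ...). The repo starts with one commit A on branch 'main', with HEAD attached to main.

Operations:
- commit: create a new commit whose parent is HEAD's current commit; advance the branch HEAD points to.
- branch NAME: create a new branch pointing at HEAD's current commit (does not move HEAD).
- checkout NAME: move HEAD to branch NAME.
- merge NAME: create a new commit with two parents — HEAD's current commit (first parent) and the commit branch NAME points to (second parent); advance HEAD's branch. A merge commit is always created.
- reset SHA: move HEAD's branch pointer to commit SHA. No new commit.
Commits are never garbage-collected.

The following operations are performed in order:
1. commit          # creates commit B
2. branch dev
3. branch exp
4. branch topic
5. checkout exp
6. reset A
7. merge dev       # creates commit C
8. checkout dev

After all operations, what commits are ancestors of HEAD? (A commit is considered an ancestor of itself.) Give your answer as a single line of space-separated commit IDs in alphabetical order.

Answer: A B

Derivation:
After op 1 (commit): HEAD=main@B [main=B]
After op 2 (branch): HEAD=main@B [dev=B main=B]
After op 3 (branch): HEAD=main@B [dev=B exp=B main=B]
After op 4 (branch): HEAD=main@B [dev=B exp=B main=B topic=B]
After op 5 (checkout): HEAD=exp@B [dev=B exp=B main=B topic=B]
After op 6 (reset): HEAD=exp@A [dev=B exp=A main=B topic=B]
After op 7 (merge): HEAD=exp@C [dev=B exp=C main=B topic=B]
After op 8 (checkout): HEAD=dev@B [dev=B exp=C main=B topic=B]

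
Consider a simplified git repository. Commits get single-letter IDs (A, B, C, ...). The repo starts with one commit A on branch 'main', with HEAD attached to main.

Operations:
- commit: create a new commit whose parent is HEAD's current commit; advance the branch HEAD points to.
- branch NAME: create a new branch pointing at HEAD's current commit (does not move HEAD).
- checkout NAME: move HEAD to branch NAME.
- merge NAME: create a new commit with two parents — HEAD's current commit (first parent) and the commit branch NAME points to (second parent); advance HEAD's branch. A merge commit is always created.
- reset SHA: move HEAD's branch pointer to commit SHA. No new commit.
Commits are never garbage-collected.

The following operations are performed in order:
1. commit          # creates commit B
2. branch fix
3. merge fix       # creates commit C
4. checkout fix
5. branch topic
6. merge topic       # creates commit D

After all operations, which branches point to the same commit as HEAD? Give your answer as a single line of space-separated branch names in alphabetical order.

After op 1 (commit): HEAD=main@B [main=B]
After op 2 (branch): HEAD=main@B [fix=B main=B]
After op 3 (merge): HEAD=main@C [fix=B main=C]
After op 4 (checkout): HEAD=fix@B [fix=B main=C]
After op 5 (branch): HEAD=fix@B [fix=B main=C topic=B]
After op 6 (merge): HEAD=fix@D [fix=D main=C topic=B]

Answer: fix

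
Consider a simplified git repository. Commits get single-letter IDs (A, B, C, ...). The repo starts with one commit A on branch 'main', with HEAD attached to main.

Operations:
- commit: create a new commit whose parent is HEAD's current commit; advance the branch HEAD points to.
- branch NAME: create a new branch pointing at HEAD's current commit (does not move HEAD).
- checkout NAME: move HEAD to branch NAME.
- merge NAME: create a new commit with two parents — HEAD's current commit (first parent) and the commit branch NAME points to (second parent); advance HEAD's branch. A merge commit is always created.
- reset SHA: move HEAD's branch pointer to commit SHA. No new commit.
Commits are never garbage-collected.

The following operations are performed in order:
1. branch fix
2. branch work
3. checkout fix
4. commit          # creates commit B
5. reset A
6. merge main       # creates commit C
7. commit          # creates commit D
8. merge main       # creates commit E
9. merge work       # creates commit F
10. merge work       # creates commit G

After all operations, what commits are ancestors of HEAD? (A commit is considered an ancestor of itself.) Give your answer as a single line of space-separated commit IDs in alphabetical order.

After op 1 (branch): HEAD=main@A [fix=A main=A]
After op 2 (branch): HEAD=main@A [fix=A main=A work=A]
After op 3 (checkout): HEAD=fix@A [fix=A main=A work=A]
After op 4 (commit): HEAD=fix@B [fix=B main=A work=A]
After op 5 (reset): HEAD=fix@A [fix=A main=A work=A]
After op 6 (merge): HEAD=fix@C [fix=C main=A work=A]
After op 7 (commit): HEAD=fix@D [fix=D main=A work=A]
After op 8 (merge): HEAD=fix@E [fix=E main=A work=A]
After op 9 (merge): HEAD=fix@F [fix=F main=A work=A]
After op 10 (merge): HEAD=fix@G [fix=G main=A work=A]

Answer: A C D E F G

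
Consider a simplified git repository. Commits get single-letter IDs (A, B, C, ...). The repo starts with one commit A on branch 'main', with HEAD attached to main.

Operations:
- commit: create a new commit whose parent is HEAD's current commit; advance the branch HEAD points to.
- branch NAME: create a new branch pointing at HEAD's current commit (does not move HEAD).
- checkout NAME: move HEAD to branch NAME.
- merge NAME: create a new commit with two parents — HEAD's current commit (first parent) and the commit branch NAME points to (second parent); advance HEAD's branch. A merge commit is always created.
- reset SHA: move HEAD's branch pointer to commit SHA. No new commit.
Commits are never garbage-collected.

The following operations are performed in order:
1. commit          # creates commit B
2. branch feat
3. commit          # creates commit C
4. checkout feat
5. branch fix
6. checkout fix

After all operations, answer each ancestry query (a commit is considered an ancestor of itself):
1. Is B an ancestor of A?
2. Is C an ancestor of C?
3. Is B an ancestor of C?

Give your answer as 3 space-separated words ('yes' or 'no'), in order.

After op 1 (commit): HEAD=main@B [main=B]
After op 2 (branch): HEAD=main@B [feat=B main=B]
After op 3 (commit): HEAD=main@C [feat=B main=C]
After op 4 (checkout): HEAD=feat@B [feat=B main=C]
After op 5 (branch): HEAD=feat@B [feat=B fix=B main=C]
After op 6 (checkout): HEAD=fix@B [feat=B fix=B main=C]
ancestors(A) = {A}; B in? no
ancestors(C) = {A,B,C}; C in? yes
ancestors(C) = {A,B,C}; B in? yes

Answer: no yes yes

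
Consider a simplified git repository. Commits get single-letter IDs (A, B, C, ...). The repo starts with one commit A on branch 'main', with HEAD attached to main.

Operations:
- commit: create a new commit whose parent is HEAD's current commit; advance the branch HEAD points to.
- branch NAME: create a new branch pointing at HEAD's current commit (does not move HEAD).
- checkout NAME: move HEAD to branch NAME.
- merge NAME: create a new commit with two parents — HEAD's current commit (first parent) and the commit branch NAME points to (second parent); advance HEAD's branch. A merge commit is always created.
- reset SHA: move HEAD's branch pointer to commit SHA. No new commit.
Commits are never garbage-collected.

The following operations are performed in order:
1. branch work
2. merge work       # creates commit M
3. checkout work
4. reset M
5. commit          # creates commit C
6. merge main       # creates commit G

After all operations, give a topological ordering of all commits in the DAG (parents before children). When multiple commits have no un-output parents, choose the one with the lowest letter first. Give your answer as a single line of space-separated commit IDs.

After op 1 (branch): HEAD=main@A [main=A work=A]
After op 2 (merge): HEAD=main@M [main=M work=A]
After op 3 (checkout): HEAD=work@A [main=M work=A]
After op 4 (reset): HEAD=work@M [main=M work=M]
After op 5 (commit): HEAD=work@C [main=M work=C]
After op 6 (merge): HEAD=work@G [main=M work=G]
commit A: parents=[]
commit C: parents=['M']
commit G: parents=['C', 'M']
commit M: parents=['A', 'A']

Answer: A M C G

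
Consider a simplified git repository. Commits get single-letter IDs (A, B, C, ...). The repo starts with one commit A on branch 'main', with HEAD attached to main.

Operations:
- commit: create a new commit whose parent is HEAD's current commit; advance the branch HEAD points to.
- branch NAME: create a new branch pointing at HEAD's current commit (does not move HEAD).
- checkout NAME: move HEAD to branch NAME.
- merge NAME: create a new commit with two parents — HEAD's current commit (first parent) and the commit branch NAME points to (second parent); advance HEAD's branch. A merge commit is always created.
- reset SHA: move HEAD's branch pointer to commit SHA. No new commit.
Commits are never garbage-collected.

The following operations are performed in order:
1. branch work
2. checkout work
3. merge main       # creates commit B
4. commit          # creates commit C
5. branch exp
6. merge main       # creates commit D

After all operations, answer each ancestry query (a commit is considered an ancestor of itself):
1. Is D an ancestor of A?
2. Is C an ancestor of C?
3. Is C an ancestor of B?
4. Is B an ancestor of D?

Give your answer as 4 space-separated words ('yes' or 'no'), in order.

After op 1 (branch): HEAD=main@A [main=A work=A]
After op 2 (checkout): HEAD=work@A [main=A work=A]
After op 3 (merge): HEAD=work@B [main=A work=B]
After op 4 (commit): HEAD=work@C [main=A work=C]
After op 5 (branch): HEAD=work@C [exp=C main=A work=C]
After op 6 (merge): HEAD=work@D [exp=C main=A work=D]
ancestors(A) = {A}; D in? no
ancestors(C) = {A,B,C}; C in? yes
ancestors(B) = {A,B}; C in? no
ancestors(D) = {A,B,C,D}; B in? yes

Answer: no yes no yes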